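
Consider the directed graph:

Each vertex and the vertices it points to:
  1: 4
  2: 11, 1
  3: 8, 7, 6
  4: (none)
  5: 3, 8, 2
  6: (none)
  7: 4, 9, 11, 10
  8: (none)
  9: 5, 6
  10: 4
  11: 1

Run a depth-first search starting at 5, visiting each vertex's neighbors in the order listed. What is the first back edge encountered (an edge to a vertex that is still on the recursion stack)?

DFS from 5 (visiting each vertex's neighbors in the order listed); mark gray on enter, black on exit:
5 gray
  3 gray
    8 gray
    8 black
    7 gray
      4 gray
      4 black
      9 gray
        9→5: 5 is gray → back edge
First back edge: 9 → 5.

9->5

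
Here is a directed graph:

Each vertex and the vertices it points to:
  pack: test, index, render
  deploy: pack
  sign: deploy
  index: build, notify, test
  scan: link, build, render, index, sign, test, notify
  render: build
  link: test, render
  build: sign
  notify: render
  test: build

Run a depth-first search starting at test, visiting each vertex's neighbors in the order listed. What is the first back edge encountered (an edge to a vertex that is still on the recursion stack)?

pack->test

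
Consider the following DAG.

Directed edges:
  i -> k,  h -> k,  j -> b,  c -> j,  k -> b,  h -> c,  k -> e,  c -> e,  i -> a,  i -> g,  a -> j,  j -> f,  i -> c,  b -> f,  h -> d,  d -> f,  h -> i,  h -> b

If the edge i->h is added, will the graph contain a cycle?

Yes

Adding i→h creates a cycle iff h can already reach i.
Path from h: h → i.
So h → … → i → h is a cycle.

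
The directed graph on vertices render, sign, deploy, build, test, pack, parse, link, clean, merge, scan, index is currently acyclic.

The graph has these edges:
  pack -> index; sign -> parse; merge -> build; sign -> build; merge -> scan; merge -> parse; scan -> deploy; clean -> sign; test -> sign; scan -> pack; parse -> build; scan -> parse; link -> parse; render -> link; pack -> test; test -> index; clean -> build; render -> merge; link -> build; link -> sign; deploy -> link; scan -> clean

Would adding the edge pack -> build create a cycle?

No

Adding pack→build creates a cycle iff build can already reach pack.
Explore from build: no path reaches pack. The graph stays acyclic.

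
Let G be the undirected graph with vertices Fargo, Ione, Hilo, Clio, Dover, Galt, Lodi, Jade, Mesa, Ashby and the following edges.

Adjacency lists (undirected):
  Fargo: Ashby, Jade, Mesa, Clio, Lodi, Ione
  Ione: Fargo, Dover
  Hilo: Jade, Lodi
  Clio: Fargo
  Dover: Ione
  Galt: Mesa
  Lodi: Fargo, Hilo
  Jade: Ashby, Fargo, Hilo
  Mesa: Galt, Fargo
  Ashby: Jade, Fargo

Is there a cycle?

Yes

DFS, tracking each vertex's parent; an edge to a visited non-parent vertex closes a cycle.
Start from Fargo:
visit Fargo (parent –)
  visit Ashby (parent Fargo)
    visit Jade (parent Ashby)
      Jade–Ashby: parent, skip
      Jade–Fargo: Fargo visited and ≠ parent → cycle
Cycle: Fargo – Ashby – Jade – Fargo.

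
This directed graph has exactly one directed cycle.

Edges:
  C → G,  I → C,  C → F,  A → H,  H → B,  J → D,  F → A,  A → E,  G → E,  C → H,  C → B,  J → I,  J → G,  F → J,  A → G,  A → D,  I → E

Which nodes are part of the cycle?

C, F, I, J

DFS with gray/black marking from F:
F gray
  J gray
    D gray
    D black
    I gray
      C gray
        B gray
        B black
        C→F: F is gray → back edge
Back edge closes the cycle F → J → I → C → F; its vertices are {C, F, I, J}.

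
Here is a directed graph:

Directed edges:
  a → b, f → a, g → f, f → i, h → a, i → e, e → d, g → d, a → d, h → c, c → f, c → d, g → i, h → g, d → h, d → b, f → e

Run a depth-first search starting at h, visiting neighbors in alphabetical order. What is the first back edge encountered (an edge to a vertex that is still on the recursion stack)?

d→h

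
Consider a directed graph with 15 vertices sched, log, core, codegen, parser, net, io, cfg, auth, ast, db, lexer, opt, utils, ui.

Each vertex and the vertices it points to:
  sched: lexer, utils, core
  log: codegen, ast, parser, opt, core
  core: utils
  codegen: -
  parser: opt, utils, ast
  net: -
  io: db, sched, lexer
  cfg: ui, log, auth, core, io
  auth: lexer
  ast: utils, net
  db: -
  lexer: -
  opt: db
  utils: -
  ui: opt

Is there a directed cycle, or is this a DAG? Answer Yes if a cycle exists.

No

DFS with white/gray/black marking, starting from net:
net gray
net black
sched gray
  lexer gray
  lexer black
  utils gray
  utils black
  core gray
    core→utils: utils black — skip
  core black
sched black
log gray
  codegen gray
  codegen black
  ast gray
    ast→utils: utils black — skip
    ast→net: net black — skip
  ast black
  parser gray
    opt gray
      db gray
      db black
    opt black
    parser→utils: utils black — skip
    parser→ast: ast black — skip
  parser black
  log→opt: opt black — skip
  log→core: core black — skip
log black
io gray
  io→db: db black — skip
  io→sched: sched black — skip
  io→lexer: lexer black — skip
io black
cfg gray
  ui gray
    ui→opt: opt black — skip
  ui black
  cfg→log: log black — skip
  auth gray
    auth→lexer: lexer black — skip
  auth black
  cfg→core: core black — skip
  cfg→io: io black — skip
cfg black
Every edge goes to a white or black vertex — no back edge, so the graph is acyclic.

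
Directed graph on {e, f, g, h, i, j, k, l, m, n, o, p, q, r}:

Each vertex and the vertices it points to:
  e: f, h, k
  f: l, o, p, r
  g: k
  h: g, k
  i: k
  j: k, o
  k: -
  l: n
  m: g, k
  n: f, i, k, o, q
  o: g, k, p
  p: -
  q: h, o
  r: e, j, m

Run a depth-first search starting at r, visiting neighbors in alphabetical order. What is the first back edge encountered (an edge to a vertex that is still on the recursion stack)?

n→f

DFS from r (visiting neighbors in alphabetical order); mark gray on enter, black on exit:
r gray
  e gray
    f gray
      l gray
        n gray
          n→f: f is gray → back edge
First back edge: n → f.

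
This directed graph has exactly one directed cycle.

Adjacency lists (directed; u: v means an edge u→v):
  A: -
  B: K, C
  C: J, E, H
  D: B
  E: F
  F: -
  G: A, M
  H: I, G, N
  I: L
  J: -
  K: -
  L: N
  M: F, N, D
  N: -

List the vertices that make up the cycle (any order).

DFS with gray/black marking from D:
D gray
  B gray
    K gray
    K black
    C gray
      J gray
      J black
      E gray
        F gray
        F black
      E black
      H gray
        I gray
          L gray
            N gray
            N black
          L black
        I black
        G gray
          A gray
          A black
          M gray
            M→F: F black — skip
            M→N: N black — skip
            M→D: D is gray → back edge
Back edge closes the cycle D → B → C → H → G → M → D; its vertices are {B, C, D, G, H, M}.

B, C, D, G, H, M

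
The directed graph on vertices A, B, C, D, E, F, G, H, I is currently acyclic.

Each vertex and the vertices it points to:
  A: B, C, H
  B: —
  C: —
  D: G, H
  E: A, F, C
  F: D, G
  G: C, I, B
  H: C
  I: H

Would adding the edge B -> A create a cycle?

Yes

Adding B→A creates a cycle iff A can already reach B.
Path from A: A → B.
So A → … → B → A is a cycle.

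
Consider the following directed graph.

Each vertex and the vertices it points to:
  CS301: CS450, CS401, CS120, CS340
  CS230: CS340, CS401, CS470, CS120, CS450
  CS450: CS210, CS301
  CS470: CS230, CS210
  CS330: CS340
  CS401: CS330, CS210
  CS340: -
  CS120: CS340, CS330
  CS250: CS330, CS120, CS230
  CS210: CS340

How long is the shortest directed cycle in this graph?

For each vertex v, BFS finds the shortest path from v back to v.
The shortest such closed walk is CS230 → CS470 → CS230, length 2.

2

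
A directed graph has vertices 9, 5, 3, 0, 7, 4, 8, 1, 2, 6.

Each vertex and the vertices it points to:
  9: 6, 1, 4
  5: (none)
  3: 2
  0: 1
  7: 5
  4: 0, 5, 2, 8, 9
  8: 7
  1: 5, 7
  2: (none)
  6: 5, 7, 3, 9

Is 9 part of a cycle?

Yes

9 is on a cycle iff 9 can reach itself via ≥1 edge.
9 → 6 → 9 — yes.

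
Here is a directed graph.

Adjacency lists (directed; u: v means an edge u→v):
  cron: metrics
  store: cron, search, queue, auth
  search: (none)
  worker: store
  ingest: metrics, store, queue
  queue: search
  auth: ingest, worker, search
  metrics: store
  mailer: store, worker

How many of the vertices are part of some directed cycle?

6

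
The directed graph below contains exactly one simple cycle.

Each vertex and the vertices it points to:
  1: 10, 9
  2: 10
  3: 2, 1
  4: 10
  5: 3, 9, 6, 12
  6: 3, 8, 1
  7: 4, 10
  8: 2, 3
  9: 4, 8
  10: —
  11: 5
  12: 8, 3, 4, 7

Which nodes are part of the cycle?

DFS with gray/black marking from 9:
9 gray
  4 gray
    10 gray
    10 black
  4 black
  8 gray
    2 gray
      2→10: 10 black — skip
    2 black
    3 gray
      3→2: 2 black — skip
      1 gray
        1→10: 10 black — skip
        1→9: 9 is gray → back edge
Back edge closes the cycle 9 → 8 → 3 → 1 → 9; its vertices are {1, 3, 8, 9}.

1, 3, 8, 9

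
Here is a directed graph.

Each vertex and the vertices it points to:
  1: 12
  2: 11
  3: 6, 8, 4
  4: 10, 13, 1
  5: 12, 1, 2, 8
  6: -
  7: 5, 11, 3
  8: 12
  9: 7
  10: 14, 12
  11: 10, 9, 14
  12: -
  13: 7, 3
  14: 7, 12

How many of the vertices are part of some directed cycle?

10

A vertex is on a directed cycle iff it belongs to a strongly connected component of size ≥ 2 (or has a self-loop).
The vertices on cycles are {2, 3, 4, 5, 7, 9, 10, 11, 13, 14} — 10 in total.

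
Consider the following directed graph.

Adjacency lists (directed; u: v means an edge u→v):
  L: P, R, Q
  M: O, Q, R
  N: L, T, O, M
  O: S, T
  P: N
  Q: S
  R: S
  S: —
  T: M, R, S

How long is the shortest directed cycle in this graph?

For each vertex v, BFS finds the shortest path from v back to v.
The shortest such closed walk is L → P → N → L, length 3.

3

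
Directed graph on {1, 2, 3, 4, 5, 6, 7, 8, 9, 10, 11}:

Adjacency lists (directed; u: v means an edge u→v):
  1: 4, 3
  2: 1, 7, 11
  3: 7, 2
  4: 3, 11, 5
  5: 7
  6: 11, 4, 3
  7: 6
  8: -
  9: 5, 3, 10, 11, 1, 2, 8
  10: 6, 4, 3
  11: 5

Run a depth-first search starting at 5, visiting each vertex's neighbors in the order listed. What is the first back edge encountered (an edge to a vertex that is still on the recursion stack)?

DFS from 5 (visiting each vertex's neighbors in the order listed); mark gray on enter, black on exit:
5 gray
  7 gray
    6 gray
      11 gray
        11→5: 5 is gray → back edge
First back edge: 11 → 5.

11→5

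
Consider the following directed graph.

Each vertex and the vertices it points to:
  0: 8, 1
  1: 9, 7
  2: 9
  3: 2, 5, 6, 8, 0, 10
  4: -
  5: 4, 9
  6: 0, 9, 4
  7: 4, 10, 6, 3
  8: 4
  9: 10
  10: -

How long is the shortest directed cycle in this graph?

For each vertex v, BFS finds the shortest path from v back to v.
The shortest such closed walk is 7 → 3 → 0 → 1 → 7, length 4.

4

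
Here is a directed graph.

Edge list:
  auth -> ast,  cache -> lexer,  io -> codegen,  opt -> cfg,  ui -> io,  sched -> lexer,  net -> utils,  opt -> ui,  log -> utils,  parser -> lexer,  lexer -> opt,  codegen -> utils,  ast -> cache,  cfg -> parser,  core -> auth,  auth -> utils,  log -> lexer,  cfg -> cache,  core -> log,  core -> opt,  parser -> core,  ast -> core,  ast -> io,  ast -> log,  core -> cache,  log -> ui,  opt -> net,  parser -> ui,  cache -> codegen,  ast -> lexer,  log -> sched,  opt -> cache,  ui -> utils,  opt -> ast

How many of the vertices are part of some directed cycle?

A vertex is on a directed cycle iff it belongs to a strongly connected component of size ≥ 2 (or has a self-loop).
The vertices on cycles are {ast, cfg, log, opt, auth, core, cache, lexer, sched, parser} — 10 in total.

10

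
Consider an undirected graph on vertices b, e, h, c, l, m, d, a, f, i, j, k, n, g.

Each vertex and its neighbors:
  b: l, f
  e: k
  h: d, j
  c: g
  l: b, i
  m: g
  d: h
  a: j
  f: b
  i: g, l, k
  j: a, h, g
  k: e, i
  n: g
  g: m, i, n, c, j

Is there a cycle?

No

DFS, tracking each vertex's parent; an edge to a visited non-parent vertex closes a cycle.
Start from h:
visit h (parent –)
  visit d (parent h)
    d–h: parent, skip
  visit j (parent h)
    visit a (parent j)
      a–j: parent, skip
    j–h: parent, skip
    visit g (parent j)
      visit m (parent g)
        m–g: parent, skip
      visit i (parent g)
        i–g: parent, skip
        visit l (parent i)
          visit b (parent l)
            b–l: parent, skip
            visit f (parent b)
              f–b: parent, skip
          l–i: parent, skip
        visit k (parent i)
          visit e (parent k)
            e–k: parent, skip
          k–i: parent, skip
      visit n (parent g)
        n–g: parent, skip
      visit c (parent g)
        c–g: parent, skip
      g–j: parent, skip
No non-parent visited neighbor found — the graph is a forest.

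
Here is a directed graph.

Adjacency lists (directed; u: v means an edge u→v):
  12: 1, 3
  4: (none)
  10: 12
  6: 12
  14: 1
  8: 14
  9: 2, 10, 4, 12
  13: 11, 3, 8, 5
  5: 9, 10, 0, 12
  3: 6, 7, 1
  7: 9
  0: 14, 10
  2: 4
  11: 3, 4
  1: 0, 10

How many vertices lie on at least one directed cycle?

A vertex is on a directed cycle iff it belongs to a strongly connected component of size ≥ 2 (or has a self-loop).
The vertices on cycles are {0, 1, 3, 6, 7, 9, 10, 12, 14} — 9 in total.

9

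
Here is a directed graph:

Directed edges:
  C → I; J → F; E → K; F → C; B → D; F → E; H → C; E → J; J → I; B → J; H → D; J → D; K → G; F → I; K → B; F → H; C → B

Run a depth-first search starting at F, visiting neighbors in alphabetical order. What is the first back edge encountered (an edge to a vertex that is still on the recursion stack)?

J->F

DFS from F (visiting neighbors in alphabetical order); mark gray on enter, black on exit:
F gray
  C gray
    B gray
      D gray
      D black
      J gray
        J→D: D black — skip
        J→F: F is gray → back edge
First back edge: J → F.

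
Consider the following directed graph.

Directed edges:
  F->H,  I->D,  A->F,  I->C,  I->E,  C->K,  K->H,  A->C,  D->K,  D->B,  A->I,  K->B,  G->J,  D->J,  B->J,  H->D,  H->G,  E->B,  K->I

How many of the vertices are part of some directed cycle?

A vertex is on a directed cycle iff it belongs to a strongly connected component of size ≥ 2 (or has a self-loop).
The vertices on cycles are {C, D, H, I, K} — 5 in total.

5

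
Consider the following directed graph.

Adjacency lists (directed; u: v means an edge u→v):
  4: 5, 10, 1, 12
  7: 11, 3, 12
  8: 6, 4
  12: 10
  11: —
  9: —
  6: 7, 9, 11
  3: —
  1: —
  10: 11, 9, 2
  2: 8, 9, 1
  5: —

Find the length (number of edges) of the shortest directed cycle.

For each vertex v, BFS finds the shortest path from v back to v.
The shortest such closed walk is 8 → 4 → 10 → 2 → 8, length 4.

4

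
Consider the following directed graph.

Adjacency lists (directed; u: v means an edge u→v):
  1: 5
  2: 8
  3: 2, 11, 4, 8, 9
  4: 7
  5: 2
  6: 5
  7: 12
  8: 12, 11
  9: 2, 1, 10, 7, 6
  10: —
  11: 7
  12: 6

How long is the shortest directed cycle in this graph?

For each vertex v, BFS finds the shortest path from v back to v.
The shortest such closed walk is 8 → 12 → 6 → 5 → 2 → 8, length 5.

5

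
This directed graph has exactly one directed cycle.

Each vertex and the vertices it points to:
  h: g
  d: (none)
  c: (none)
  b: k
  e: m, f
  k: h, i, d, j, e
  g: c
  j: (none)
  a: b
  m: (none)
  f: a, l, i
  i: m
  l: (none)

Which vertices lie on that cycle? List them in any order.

a, b, e, f, k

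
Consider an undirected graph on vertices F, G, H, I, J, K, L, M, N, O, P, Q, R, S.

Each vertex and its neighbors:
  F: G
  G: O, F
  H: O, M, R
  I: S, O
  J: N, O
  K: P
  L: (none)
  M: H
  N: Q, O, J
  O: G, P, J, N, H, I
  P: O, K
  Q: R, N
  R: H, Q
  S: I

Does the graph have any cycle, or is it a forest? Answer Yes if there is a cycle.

DFS, tracking each vertex's parent; an edge to a visited non-parent vertex closes a cycle.
Start from Q:
visit Q (parent –)
  visit R (parent Q)
    visit H (parent R)
      visit O (parent H)
        visit G (parent O)
          G–O: parent, skip
          visit F (parent G)
            F–G: parent, skip
        visit P (parent O)
          P–O: parent, skip
          visit K (parent P)
            K–P: parent, skip
        visit J (parent O)
          visit N (parent J)
            N–Q: Q visited and ≠ parent → cycle
Cycle: Q – R – H – O – J – N – Q.

Yes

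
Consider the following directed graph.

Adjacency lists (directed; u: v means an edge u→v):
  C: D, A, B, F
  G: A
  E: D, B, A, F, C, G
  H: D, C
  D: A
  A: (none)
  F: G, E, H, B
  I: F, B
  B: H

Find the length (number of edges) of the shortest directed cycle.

For each vertex v, BFS finds the shortest path from v back to v.
The shortest such closed walk is F → E → F, length 2.

2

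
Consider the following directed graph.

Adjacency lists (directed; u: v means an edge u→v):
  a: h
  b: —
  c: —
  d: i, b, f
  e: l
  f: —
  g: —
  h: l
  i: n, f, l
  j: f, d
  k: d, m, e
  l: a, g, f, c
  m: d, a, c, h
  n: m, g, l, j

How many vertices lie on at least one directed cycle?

A vertex is on a directed cycle iff it belongs to a strongly connected component of size ≥ 2 (or has a self-loop).
The vertices on cycles are {a, d, h, i, j, l, m, n} — 8 in total.

8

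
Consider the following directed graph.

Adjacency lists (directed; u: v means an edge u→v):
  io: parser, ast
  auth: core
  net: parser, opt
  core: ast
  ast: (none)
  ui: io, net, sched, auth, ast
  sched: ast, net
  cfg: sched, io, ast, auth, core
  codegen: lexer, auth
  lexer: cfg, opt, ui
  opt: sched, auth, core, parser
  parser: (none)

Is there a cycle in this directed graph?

Yes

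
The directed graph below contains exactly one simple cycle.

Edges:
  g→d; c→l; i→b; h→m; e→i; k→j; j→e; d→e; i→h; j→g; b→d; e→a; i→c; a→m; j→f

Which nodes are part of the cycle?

DFS with gray/black marking from e:
e gray
  i gray
    h gray
      m gray
      m black
    h black
    c gray
      l gray
      l black
    c black
    b gray
      d gray
        d→e: e is gray → back edge
Back edge closes the cycle e → i → b → d → e; its vertices are {b, d, e, i}.

b, d, e, i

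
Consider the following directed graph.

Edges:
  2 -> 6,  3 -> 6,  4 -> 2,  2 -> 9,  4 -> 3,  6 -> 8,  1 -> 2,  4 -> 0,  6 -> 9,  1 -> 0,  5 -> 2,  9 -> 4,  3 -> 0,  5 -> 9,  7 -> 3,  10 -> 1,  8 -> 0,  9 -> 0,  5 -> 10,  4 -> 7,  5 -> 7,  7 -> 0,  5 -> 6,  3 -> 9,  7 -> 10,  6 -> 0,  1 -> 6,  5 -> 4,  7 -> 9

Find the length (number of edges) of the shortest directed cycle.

For each vertex v, BFS finds the shortest path from v back to v.
The shortest such closed walk is 2 → 9 → 4 → 2, length 3.

3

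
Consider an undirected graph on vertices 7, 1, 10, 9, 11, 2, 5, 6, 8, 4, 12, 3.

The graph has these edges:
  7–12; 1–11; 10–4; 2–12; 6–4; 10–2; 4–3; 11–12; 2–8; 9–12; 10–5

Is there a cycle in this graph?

No

DFS, tracking each vertex's parent; an edge to a visited non-parent vertex closes a cycle.
Start from 4:
visit 4 (parent –)
  visit 10 (parent 4)
    visit 5 (parent 10)
      5–10: parent, skip
    10–4: parent, skip
    visit 2 (parent 10)
      visit 8 (parent 2)
        8–2: parent, skip
      2–10: parent, skip
      visit 12 (parent 2)
        12–2: parent, skip
        visit 7 (parent 12)
          7–12: parent, skip
        visit 9 (parent 12)
          9–12: parent, skip
        visit 11 (parent 12)
          11–12: parent, skip
          visit 1 (parent 11)
            1–11: parent, skip
  visit 3 (parent 4)
    3–4: parent, skip
  visit 6 (parent 4)
    6–4: parent, skip
No non-parent visited neighbor found — the graph is a forest.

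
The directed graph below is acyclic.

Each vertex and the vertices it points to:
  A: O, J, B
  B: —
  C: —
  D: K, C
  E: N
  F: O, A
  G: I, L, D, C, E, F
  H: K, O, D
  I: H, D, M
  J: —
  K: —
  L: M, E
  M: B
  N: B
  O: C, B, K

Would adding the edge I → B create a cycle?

Adding I→B creates a cycle iff B can already reach I.
Explore from B: no path reaches I. The graph stays acyclic.

No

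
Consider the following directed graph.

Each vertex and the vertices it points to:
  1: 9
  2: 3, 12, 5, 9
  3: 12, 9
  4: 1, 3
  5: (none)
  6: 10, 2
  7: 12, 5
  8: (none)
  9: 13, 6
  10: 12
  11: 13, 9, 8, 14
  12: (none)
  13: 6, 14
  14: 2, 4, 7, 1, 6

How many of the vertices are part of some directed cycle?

8

A vertex is on a directed cycle iff it belongs to a strongly connected component of size ≥ 2 (or has a self-loop).
The vertices on cycles are {1, 2, 3, 4, 6, 9, 13, 14} — 8 in total.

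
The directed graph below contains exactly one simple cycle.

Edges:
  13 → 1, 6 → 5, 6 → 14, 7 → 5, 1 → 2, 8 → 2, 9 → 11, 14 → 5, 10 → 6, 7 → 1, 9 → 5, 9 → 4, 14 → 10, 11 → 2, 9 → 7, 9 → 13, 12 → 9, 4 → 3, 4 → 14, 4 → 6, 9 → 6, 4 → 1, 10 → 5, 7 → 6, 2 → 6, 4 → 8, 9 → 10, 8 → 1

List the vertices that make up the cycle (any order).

6, 10, 14

DFS with gray/black marking from 14:
14 gray
  10 gray
    5 gray
    5 black
    6 gray
      6→14: 14 is gray → back edge
Back edge closes the cycle 14 → 10 → 6 → 14; its vertices are {6, 10, 14}.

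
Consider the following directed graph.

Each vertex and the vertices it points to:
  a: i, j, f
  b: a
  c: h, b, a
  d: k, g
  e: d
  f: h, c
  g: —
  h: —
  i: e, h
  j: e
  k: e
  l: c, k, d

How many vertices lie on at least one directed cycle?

A vertex is on a directed cycle iff it belongs to a strongly connected component of size ≥ 2 (or has a self-loop).
The vertices on cycles are {a, b, c, d, e, f, k} — 7 in total.

7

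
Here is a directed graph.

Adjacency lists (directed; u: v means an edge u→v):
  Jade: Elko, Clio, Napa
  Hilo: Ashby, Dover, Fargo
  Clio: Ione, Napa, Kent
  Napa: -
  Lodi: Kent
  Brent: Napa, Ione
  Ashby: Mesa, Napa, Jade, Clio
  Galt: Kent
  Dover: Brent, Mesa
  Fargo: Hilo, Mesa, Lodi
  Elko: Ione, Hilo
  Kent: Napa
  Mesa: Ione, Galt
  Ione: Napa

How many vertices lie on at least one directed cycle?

A vertex is on a directed cycle iff it belongs to a strongly connected component of size ≥ 2 (or has a self-loop).
The vertices on cycles are {Elko, Hilo, Jade, Ashby, Fargo} — 5 in total.

5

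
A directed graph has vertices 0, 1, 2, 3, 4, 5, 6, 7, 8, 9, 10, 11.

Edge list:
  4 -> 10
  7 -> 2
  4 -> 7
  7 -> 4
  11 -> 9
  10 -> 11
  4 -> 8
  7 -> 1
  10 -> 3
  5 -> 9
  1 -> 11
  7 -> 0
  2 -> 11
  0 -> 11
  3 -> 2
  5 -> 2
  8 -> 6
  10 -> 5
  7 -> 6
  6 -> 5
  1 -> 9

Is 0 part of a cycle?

No

0 lies on a cycle iff there is a path from 0 back to itself.
Exploring from 0, it never reaches itself; equivalently, its strongly connected component is a singleton.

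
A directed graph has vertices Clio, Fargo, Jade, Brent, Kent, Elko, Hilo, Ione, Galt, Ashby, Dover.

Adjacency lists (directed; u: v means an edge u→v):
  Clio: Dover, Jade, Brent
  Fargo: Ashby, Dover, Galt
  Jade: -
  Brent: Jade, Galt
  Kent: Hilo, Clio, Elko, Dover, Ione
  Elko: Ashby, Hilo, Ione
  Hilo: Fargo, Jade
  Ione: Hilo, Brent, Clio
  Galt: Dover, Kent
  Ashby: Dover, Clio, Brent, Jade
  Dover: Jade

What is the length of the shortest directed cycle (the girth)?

For each vertex v, BFS finds the shortest path from v back to v.
The shortest such closed walk is Galt → Kent → Clio → Brent → Galt, length 4.

4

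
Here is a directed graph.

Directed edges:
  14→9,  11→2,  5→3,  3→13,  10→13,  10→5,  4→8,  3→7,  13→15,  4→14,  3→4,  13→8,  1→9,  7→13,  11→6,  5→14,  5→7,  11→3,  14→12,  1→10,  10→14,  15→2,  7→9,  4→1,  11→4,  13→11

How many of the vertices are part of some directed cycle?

8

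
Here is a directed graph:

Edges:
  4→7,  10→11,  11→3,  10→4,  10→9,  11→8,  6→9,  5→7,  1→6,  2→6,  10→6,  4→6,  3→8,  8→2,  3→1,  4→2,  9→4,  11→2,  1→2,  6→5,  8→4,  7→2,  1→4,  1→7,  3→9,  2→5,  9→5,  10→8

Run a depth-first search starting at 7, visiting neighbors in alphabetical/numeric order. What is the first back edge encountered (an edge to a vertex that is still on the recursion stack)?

DFS from 7 (visiting neighbors in alphabetical/numeric order); mark gray on enter, black on exit:
7 gray
  2 gray
    5 gray
      5→7: 7 is gray → back edge
First back edge: 5 → 7.

5->7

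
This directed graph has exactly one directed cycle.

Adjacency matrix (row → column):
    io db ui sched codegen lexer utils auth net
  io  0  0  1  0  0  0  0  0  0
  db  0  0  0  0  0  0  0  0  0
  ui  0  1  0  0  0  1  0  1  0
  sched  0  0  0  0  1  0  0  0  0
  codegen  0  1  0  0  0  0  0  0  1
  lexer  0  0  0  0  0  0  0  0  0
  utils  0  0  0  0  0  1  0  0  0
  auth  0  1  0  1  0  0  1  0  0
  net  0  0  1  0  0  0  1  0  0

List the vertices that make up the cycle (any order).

ui, net, auth, sched, codegen

DFS with gray/black marking from ui:
ui gray
  db gray
  db black
  lexer gray
  lexer black
  auth gray
    utils gray
      utils→lexer: lexer black — skip
    utils black
    sched gray
      codegen gray
        net gray
          net→ui: ui is gray → back edge
Back edge closes the cycle ui → auth → sched → codegen → net → ui; its vertices are {ui, net, auth, sched, codegen}.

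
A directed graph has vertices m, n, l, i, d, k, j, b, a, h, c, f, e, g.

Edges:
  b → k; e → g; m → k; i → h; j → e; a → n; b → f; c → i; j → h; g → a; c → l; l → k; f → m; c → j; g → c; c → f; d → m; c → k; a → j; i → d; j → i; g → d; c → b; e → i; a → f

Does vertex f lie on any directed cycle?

No

f lies on a cycle iff there is a path from f back to itself.
Exploring from f, it never reaches itself; equivalently, its strongly connected component is a singleton.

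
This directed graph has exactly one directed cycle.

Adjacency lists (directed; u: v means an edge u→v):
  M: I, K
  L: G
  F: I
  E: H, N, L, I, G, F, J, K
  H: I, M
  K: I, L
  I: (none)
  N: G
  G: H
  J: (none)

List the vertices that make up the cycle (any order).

G, H, K, L, M

DFS with gray/black marking from H:
H gray
  I gray
  I black
  M gray
    M→I: I black — skip
    K gray
      K→I: I black — skip
      L gray
        G gray
          G→H: H is gray → back edge
Back edge closes the cycle H → M → K → L → G → H; its vertices are {G, H, K, L, M}.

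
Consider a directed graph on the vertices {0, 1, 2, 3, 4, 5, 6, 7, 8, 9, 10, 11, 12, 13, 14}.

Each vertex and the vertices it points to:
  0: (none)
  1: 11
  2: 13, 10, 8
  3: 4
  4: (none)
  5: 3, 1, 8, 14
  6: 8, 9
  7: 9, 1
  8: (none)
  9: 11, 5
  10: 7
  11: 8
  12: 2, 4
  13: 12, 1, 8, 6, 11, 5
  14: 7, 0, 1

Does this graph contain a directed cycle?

DFS with white/gray/black marking, starting from 3:
3 gray
  4 gray
  4 black
3 black
0 gray
0 black
1 gray
  11 gray
    8 gray
    8 black
  11 black
1 black
2 gray
  13 gray
    12 gray
      12→2: 2 is gray → back edge
Back edge found, so a cycle exists: 2 → 13 → 12 → 2.

Yes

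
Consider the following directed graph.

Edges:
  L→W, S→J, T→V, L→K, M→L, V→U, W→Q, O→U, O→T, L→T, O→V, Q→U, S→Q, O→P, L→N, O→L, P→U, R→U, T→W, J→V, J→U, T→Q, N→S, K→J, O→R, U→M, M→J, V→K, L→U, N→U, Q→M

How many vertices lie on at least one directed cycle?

A vertex is on a directed cycle iff it belongs to a strongly connected component of size ≥ 2 (or has a self-loop).
The vertices on cycles are {J, K, L, M, N, Q, S, T, U, V, W} — 11 in total.

11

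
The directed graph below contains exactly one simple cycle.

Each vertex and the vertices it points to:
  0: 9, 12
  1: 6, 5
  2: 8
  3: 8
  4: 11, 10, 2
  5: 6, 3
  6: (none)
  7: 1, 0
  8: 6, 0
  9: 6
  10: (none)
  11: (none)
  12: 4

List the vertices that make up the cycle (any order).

0, 2, 4, 8, 12

DFS with gray/black marking from 0:
0 gray
  9 gray
    6 gray
    6 black
  9 black
  12 gray
    4 gray
      11 gray
      11 black
      10 gray
      10 black
      2 gray
        8 gray
          8→6: 6 black — skip
          8→0: 0 is gray → back edge
Back edge closes the cycle 0 → 12 → 4 → 2 → 8 → 0; its vertices are {0, 2, 4, 8, 12}.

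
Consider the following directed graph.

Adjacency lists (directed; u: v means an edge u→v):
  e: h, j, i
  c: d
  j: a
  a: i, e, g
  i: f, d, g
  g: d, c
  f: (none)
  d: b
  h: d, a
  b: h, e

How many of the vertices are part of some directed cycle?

A vertex is on a directed cycle iff it belongs to a strongly connected component of size ≥ 2 (or has a self-loop).
The vertices on cycles are {a, b, c, d, e, g, h, i, j} — 9 in total.

9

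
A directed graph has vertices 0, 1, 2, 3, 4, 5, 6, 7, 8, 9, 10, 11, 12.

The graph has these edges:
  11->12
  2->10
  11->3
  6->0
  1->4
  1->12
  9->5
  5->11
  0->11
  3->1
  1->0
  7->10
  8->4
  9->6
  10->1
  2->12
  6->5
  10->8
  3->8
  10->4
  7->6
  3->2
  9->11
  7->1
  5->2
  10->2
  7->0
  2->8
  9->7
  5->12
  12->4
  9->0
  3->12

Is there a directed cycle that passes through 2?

2 is on a cycle iff 2 can reach itself via ≥1 edge.
2 → 10 → 2 — yes.

Yes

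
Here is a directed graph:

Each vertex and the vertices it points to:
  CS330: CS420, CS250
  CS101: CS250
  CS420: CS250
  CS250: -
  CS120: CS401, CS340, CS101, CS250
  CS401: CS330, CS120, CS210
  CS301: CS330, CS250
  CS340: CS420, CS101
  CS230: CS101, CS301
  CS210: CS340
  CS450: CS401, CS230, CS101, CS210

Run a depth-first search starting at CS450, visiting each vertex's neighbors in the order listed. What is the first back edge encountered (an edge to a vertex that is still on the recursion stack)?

DFS from CS450 (visiting each vertex's neighbors in the order listed); mark gray on enter, black on exit:
CS450 gray
  CS401 gray
    CS330 gray
      CS420 gray
        CS250 gray
        CS250 black
      CS420 black
      CS330→CS250: CS250 black — skip
    CS330 black
    CS120 gray
      CS120→CS401: CS401 is gray → back edge
First back edge: CS120 → CS401.

CS120→CS401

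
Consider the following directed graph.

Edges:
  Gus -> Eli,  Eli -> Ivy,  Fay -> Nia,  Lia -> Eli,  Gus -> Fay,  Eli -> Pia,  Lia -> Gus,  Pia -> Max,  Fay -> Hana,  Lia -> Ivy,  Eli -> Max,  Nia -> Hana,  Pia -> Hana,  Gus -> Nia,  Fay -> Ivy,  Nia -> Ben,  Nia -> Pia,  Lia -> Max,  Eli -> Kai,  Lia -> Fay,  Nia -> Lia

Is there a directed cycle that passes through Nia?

Nia is on a cycle iff Nia can reach itself via ≥1 edge.
Nia → Lia → Gus → Nia — yes.

Yes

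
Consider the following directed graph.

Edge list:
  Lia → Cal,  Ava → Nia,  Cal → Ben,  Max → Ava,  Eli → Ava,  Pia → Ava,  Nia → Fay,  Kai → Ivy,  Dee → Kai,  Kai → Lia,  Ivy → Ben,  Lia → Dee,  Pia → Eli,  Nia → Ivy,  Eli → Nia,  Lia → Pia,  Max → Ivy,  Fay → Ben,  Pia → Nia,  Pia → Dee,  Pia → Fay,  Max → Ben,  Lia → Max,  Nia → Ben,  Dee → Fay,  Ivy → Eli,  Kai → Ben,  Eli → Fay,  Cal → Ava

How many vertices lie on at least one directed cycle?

A vertex is on a directed cycle iff it belongs to a strongly connected component of size ≥ 2 (or has a self-loop).
The vertices on cycles are {Ava, Dee, Eli, Ivy, Kai, Lia, Nia, Pia} — 8 in total.

8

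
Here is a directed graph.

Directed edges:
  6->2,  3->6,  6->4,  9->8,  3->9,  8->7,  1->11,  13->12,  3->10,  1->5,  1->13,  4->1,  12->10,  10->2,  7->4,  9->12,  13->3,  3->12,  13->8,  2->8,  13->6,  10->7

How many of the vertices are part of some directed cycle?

11

A vertex is on a directed cycle iff it belongs to a strongly connected component of size ≥ 2 (or has a self-loop).
The vertices on cycles are {1, 2, 3, 4, 6, 7, 8, 9, 10, 12, 13} — 11 in total.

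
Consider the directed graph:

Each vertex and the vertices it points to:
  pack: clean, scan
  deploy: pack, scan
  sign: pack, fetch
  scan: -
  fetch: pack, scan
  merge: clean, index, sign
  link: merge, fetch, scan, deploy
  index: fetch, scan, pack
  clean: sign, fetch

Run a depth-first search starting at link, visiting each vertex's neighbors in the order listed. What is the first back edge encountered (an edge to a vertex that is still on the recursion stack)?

DFS from link (visiting each vertex's neighbors in the order listed); mark gray on enter, black on exit:
link gray
  merge gray
    clean gray
      sign gray
        pack gray
          pack→clean: clean is gray → back edge
First back edge: pack → clean.

pack->clean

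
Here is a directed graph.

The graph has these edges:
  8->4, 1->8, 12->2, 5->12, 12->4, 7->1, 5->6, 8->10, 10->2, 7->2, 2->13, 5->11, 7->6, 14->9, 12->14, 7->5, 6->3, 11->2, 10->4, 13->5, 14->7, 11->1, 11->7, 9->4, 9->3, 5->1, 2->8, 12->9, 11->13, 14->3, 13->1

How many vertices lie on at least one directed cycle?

10

A vertex is on a directed cycle iff it belongs to a strongly connected component of size ≥ 2 (or has a self-loop).
The vertices on cycles are {1, 2, 5, 7, 8, 10, 11, 12, 13, 14} — 10 in total.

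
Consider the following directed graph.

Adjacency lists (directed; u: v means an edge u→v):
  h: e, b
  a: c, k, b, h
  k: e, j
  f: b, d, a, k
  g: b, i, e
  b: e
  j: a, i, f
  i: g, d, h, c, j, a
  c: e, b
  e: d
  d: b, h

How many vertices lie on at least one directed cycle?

10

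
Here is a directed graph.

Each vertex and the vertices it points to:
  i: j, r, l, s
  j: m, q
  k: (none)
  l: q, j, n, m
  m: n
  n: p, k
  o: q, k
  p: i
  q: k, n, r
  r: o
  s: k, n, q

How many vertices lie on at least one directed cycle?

A vertex is on a directed cycle iff it belongs to a strongly connected component of size ≥ 2 (or has a self-loop).
The vertices on cycles are {i, j, l, m, n, o, p, q, r, s} — 10 in total.

10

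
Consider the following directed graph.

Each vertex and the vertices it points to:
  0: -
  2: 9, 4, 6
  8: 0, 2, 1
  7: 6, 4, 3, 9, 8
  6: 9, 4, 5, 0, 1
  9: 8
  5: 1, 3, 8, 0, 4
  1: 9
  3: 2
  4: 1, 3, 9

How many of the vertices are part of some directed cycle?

8

A vertex is on a directed cycle iff it belongs to a strongly connected component of size ≥ 2 (or has a self-loop).
The vertices on cycles are {1, 2, 3, 4, 5, 6, 8, 9} — 8 in total.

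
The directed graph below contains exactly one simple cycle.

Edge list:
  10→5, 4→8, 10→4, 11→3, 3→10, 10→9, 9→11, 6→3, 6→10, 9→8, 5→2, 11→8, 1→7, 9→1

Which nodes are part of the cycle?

3, 9, 10, 11

DFS with gray/black marking from 3:
3 gray
  10 gray
    9 gray
      11 gray
        8 gray
        8 black
        11→3: 3 is gray → back edge
Back edge closes the cycle 3 → 10 → 9 → 11 → 3; its vertices are {3, 9, 10, 11}.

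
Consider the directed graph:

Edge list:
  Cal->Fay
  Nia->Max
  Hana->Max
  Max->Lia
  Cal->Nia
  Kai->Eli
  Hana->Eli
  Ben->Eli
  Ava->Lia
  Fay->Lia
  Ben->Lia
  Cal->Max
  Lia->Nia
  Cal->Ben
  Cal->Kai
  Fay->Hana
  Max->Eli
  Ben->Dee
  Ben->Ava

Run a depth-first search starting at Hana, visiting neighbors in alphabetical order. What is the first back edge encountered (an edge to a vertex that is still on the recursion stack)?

DFS from Hana (visiting neighbors in alphabetical order); mark gray on enter, black on exit:
Hana gray
  Eli gray
  Eli black
  Max gray
    Max→Eli: Eli black — skip
    Lia gray
      Nia gray
        Nia→Max: Max is gray → back edge
First back edge: Nia → Max.

Nia→Max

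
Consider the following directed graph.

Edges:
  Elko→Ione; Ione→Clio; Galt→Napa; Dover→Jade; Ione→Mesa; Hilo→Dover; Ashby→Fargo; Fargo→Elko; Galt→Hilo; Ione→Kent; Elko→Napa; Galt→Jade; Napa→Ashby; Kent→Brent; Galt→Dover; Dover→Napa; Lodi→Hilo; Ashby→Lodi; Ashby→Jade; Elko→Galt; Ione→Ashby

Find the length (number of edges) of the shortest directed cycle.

For each vertex v, BFS finds the shortest path from v back to v.
The shortest such closed walk is Ione → Ashby → Fargo → Elko → Ione, length 4.

4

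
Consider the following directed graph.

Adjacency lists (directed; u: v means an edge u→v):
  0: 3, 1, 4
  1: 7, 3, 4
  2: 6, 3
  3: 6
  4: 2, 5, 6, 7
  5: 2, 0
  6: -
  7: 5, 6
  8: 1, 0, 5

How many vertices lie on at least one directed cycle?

5

A vertex is on a directed cycle iff it belongs to a strongly connected component of size ≥ 2 (or has a self-loop).
The vertices on cycles are {0, 1, 4, 5, 7} — 5 in total.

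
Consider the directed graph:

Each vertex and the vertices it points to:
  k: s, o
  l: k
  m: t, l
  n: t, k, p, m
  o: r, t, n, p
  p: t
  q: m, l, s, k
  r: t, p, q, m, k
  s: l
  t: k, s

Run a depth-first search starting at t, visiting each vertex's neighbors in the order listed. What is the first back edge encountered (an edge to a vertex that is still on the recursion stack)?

DFS from t (visiting each vertex's neighbors in the order listed); mark gray on enter, black on exit:
t gray
  k gray
    s gray
      l gray
        l→k: k is gray → back edge
First back edge: l → k.

l->k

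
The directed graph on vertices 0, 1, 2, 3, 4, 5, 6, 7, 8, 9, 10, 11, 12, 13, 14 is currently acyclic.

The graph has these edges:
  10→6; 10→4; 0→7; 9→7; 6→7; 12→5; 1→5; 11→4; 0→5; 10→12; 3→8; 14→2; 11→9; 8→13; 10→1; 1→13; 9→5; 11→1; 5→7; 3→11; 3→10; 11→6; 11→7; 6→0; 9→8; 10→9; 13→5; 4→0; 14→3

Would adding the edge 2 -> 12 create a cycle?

Adding 2→12 creates a cycle iff 12 can already reach 2.
Explore from 12: no path reaches 2. The graph stays acyclic.

No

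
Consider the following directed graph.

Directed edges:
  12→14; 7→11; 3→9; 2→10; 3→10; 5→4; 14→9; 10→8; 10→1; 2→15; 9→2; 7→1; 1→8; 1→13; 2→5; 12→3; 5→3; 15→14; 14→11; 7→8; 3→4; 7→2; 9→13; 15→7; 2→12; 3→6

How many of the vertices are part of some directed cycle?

A vertex is on a directed cycle iff it belongs to a strongly connected component of size ≥ 2 (or has a self-loop).
The vertices on cycles are {2, 3, 5, 7, 9, 12, 14, 15} — 8 in total.

8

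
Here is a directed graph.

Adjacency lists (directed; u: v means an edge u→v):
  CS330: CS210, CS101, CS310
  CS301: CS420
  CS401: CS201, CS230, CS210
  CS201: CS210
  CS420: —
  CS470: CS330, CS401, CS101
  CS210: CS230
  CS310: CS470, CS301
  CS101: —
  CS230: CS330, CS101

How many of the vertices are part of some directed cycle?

A vertex is on a directed cycle iff it belongs to a strongly connected component of size ≥ 2 (or has a self-loop).
The vertices on cycles are {CS201, CS210, CS230, CS310, CS330, CS401, CS470} — 7 in total.

7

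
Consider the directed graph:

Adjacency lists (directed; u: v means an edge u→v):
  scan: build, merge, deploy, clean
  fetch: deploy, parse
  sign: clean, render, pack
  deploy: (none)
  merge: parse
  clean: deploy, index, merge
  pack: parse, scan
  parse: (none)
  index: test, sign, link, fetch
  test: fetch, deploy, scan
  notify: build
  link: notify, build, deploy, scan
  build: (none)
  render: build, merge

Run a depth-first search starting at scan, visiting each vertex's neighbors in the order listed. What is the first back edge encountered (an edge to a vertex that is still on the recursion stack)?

DFS from scan (visiting each vertex's neighbors in the order listed); mark gray on enter, black on exit:
scan gray
  build gray
  build black
  merge gray
    parse gray
    parse black
  merge black
  deploy gray
  deploy black
  clean gray
    clean→deploy: deploy black — skip
    index gray
      test gray
        fetch gray
          fetch→deploy: deploy black — skip
          fetch→parse: parse black — skip
        fetch black
        test→deploy: deploy black — skip
        test→scan: scan is gray → back edge
First back edge: test → scan.

test→scan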